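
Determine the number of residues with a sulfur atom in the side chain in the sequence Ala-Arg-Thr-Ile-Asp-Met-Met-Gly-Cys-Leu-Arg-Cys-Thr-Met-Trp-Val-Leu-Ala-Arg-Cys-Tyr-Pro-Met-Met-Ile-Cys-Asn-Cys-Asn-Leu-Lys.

10

Only Cys (C) and Met (M) have a sulfur atom in the side chain.
Matching residues: Met6, Met7, Cys9, Cys12, Met14, Cys20, Met23, Met24, Cys26, Cys28.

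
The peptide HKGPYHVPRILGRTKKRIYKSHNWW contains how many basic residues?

Lysine (K), arginine (R), and histidine (H) have basic, nitrogen-containing side chains.
Matching residues: H1, K2, H6, R9, R13, K15, K16, R17, K20, H22.

10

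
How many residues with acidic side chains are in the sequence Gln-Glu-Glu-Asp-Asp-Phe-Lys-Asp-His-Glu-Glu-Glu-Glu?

9

Aspartate (D) and glutamate (E) have carboxylic-acid side chains and are the acidic amino acids.
Matching residues: Glu2, Glu3, Asp4, Asp5, Asp8, Glu10, Glu11, Glu12, Glu13.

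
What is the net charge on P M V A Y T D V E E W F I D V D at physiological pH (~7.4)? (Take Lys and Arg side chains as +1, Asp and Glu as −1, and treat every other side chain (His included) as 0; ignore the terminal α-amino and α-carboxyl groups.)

Positive (K, R): none → +0.
Negative (D, E): D7, E9, E10, D14, D16 → −5.
Net charge = (+0) + (−5) = −5.

-5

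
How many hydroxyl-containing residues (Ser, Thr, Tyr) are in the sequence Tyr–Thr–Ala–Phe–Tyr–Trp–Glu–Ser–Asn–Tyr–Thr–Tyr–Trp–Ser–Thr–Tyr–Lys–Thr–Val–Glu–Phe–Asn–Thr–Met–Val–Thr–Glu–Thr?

Matching residues: Tyr1, Thr2, Tyr5, Ser8, Tyr10, Thr11, Tyr12, Ser14, Thr15, Tyr16, Thr18, Thr23, Thr26, Thr28.

14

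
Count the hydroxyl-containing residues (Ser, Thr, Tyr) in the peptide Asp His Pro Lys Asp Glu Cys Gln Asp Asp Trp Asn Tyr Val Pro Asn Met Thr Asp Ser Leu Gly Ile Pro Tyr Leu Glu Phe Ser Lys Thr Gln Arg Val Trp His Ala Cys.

Matching residues: Tyr13, Thr18, Ser20, Tyr25, Ser29, Thr31.

6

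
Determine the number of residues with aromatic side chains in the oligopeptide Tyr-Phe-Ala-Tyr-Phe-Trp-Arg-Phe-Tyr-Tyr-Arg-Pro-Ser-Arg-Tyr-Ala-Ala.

9

The aromatic amino acids are Phe (F, benzyl), Trp (W, indole), and Tyr (Y, phenol).
Matching residues: Tyr1, Phe2, Tyr4, Phe5, Trp6, Phe8, Tyr9, Tyr10, Tyr15.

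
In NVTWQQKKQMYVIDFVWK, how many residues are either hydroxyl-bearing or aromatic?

Hydroxyl-bearing: S, T, Y. Aromatic: F, W, Y.
Hydroxyl-bearing residues here: T3, Y11 (2).
Aromatic residues here: W4, Y11, F15, W17 (4).
Y is in both groups, so the 1 Y residue must not be double-counted.
Total = 2 + 4 − 1 = 5.

5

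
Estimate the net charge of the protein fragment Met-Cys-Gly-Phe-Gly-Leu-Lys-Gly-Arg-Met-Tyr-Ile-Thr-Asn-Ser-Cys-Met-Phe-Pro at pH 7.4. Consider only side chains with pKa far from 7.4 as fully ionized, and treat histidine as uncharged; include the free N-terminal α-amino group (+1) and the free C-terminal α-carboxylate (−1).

+2

At pH ~7.4 the Lys and Arg side chains are protonated (+1), the Asp and Glu side chains are deprotonated (−1), and with His taken as neutral all other side chains carry no charge.
Positive (K, R): Lys7, Arg9 → +2.
Negative (D, E): none → −0.
The N-terminus (+1) and C-terminus (−1) cancel.
Net charge = (+2) + (−0) = +2.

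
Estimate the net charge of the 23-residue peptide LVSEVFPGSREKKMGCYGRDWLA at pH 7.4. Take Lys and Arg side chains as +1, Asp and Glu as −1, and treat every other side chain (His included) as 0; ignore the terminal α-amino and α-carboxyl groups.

+1

Positive (K, R): R10, K12, K13, R19 → +4.
Negative (D, E): E4, E11, D20 → −3.
Net charge = (+4) + (−3) = +1.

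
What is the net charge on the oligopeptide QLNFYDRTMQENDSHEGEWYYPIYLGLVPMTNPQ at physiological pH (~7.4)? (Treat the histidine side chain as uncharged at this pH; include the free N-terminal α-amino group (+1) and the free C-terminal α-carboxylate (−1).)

At pH ~7.4 the Lys and Arg side chains are protonated (+1), the Asp and Glu side chains are deprotonated (−1), and with His taken as neutral all other side chains carry no charge.
Positive (K, R): R7 → +1.
Negative (D, E): D6, E11, D13, E16, E18 → −5.
The N-terminus (+1) and C-terminus (−1) cancel.
Net charge = (+1) + (−5) = −4.

-4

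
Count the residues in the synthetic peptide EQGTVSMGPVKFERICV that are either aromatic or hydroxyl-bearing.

Aromatic: F, W, Y. Hydroxyl-bearing: S, T, Y.
Aromatic residues here: F12 (1).
Hydroxyl-bearing residues here: T4, S6 (2).
(Y belongs to both groups, but none appear in this sequence.) Total = 1 + 2 = 3.

3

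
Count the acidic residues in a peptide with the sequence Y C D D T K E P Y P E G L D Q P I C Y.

The acidic residues are Asp (D) and Glu (E), whose side chains end in a carboxylate group.
Matching residues: D3, D4, E7, E11, D14.

5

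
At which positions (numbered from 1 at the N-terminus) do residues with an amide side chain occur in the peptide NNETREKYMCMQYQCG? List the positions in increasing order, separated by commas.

Asparagine (N) and glutamine (Q) have uncharged amide side chains.
Matching residues: N1, N2, Q12, Q14.

1, 2, 12, 14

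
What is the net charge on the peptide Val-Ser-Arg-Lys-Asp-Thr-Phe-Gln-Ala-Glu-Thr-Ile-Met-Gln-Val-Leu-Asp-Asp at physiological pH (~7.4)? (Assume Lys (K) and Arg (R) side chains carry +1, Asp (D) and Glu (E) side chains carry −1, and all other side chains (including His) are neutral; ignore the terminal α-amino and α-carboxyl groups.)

-2

Positive (K, R): Arg3, Lys4 → +2.
Negative (D, E): Asp5, Glu10, Asp17, Asp18 → −4.
Net charge = (+2) + (−4) = −2.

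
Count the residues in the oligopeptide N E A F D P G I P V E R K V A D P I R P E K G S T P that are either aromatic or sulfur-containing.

1

Aromatic: F, W, Y. Sulfur-containing: C, M.
Aromatic residues here: F4 (1).
Sulfur-containing residues here: none (0).
The two groups share no amino acid, so total = 1 + 0 = 1.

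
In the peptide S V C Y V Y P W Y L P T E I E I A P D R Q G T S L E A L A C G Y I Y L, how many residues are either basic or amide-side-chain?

2

Basic: H, K, R. Amide-side-chain: N, Q.
Basic residues here: R20 (1).
Amide-side-chain residues here: Q21 (1).
The two groups share no amino acid, so total = 1 + 1 = 2.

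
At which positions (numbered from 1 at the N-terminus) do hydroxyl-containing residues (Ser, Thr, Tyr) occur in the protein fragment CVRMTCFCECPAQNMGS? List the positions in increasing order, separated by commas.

Matching residues: T5, S17.

5, 17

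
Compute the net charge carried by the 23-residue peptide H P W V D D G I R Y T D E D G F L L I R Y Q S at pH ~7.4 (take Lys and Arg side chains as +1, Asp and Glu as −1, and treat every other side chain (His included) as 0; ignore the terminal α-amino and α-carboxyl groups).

-3

Positive (K, R): R9, R20 → +2.
Negative (D, E): D5, D6, D12, E13, D14 → −5.
Net charge = (+2) + (−5) = −3.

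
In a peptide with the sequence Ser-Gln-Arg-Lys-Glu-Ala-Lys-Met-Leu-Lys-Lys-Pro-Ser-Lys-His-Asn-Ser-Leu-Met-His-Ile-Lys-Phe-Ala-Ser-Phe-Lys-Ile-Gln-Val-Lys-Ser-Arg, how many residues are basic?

12

Lysine (K), arginine (R), and histidine (H) have basic, nitrogen-containing side chains.
Matching residues: Arg3, Lys4, Lys7, Lys10, Lys11, Lys14, His15, His20, Lys22, Lys27, Lys31, Arg33.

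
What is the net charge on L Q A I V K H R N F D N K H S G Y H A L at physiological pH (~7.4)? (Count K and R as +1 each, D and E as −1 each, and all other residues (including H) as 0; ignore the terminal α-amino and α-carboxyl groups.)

Positive (K, R): K6, R8, K13 → +3.
Negative (D, E): D11 → −1.
Net charge = (+3) + (−1) = +2.

+2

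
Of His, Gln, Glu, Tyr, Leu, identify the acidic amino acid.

Glu

Aspartate (D) and glutamate (E) have carboxylic-acid side chains and are the acidic amino acids.
Of the listed options, only Glu belongs to this group.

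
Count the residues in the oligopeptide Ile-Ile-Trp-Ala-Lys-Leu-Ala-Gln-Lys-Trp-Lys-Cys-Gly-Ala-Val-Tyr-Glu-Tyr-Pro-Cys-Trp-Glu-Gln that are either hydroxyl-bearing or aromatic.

5

Hydroxyl-bearing: S, T, Y. Aromatic: F, W, Y.
Hydroxyl-bearing residues here: Tyr16, Tyr18 (2).
Aromatic residues here: Trp3, Trp10, Tyr16, Tyr18, Trp21 (5).
Y is in both groups, so the 2 Y residues must not be double-counted.
Total = 2 + 5 − 2 = 5.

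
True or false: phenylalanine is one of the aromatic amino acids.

F, W, and Y each carry an aromatic ring on the side chain.
Phenylalanine is in this group.

True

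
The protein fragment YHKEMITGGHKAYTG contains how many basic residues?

The basic amino acids are Lys (K), Arg (R), and His (H).
Matching residues: H2, K3, H10, K11.

4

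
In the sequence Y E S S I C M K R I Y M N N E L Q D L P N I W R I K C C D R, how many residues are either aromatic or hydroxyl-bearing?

5

Aromatic: F, W, Y. Hydroxyl-bearing: S, T, Y.
Aromatic residues here: Y1, Y11, W23 (3).
Hydroxyl-bearing residues here: Y1, S3, S4, Y11 (4).
Y is in both groups, so the 2 Y residues must not be double-counted.
Total = 3 + 4 − 2 = 5.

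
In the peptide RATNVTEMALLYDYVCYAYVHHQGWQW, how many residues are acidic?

2

Only D (aspartate) and E (glutamate) carry a side-chain carboxylic acid.
Matching residues: E7, D13.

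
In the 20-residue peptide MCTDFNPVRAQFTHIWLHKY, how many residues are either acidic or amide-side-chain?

Acidic: D, E. Amide-side-chain: N, Q.
Acidic residues here: D4 (1).
Amide-side-chain residues here: N6, Q11 (2).
The two groups share no amino acid, so total = 1 + 2 = 3.

3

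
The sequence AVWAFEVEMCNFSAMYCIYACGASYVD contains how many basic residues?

0

The basic amino acids are Lys (K), Arg (R), and His (H).
None of the 27 residues belong to this group.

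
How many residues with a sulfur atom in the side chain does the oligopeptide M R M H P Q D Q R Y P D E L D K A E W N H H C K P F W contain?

3

Cysteine (C, thiol) and methionine (M, thioether) are the two sulfur-containing amino acids.
Matching residues: M1, M3, C23.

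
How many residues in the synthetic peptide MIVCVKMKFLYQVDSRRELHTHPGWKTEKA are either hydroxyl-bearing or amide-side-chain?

5

Hydroxyl-bearing: S, T, Y. Amide-side-chain: N, Q.
Hydroxyl-bearing residues here: Y11, S15, T21, T27 (4).
Amide-side-chain residues here: Q12 (1).
The two groups share no amino acid, so total = 4 + 1 = 5.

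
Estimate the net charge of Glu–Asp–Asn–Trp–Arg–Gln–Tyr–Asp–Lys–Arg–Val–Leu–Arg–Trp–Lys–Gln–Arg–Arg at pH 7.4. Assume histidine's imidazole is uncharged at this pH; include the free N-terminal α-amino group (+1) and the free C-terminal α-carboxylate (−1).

+4

At pH ~7.4 the Lys and Arg side chains are protonated (+1), the Asp and Glu side chains are deprotonated (−1), and with His taken as neutral all other side chains carry no charge.
Positive (K, R): Arg5, Lys9, Arg10, Arg13, Lys15, Arg17, Arg18 → +7.
Negative (D, E): Glu1, Asp2, Asp8 → −3.
The N-terminus (+1) and C-terminus (−1) cancel.
Net charge = (+7) + (−3) = +4.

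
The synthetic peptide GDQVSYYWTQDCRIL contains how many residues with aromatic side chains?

3

The aromatic amino acids are Phe (F, benzyl), Trp (W, indole), and Tyr (Y, phenol).
Matching residues: Y6, Y7, W8.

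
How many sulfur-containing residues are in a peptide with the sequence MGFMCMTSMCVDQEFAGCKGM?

Only Cys (C) and Met (M) have a sulfur atom in the side chain.
Matching residues: M1, M4, C5, M6, M9, C10, C18, M21.

8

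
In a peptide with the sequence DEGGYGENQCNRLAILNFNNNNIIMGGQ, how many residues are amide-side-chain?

9

The amide-side-chain residues are Asn (N) and Gln (Q).
Matching residues: N8, Q9, N11, N17, N19, N20, N21, N22, Q28.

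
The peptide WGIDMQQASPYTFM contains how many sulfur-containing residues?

2

The sulfur-bearing residues are cysteine (–SH) and methionine (–S–CH₃).
Matching residues: M5, M14.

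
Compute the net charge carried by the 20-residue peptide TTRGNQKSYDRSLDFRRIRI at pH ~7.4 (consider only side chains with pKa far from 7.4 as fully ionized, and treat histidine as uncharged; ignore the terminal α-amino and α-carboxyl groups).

+4

At pH ~7.4 the Lys and Arg side chains are protonated (+1), the Asp and Glu side chains are deprotonated (−1), and with His taken as neutral all other side chains carry no charge.
Positive (K, R): R3, K7, R11, R16, R17, R19 → +6.
Negative (D, E): D10, D14 → −2.
Net charge = (+6) + (−2) = +4.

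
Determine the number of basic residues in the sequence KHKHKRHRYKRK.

The basic amino acids are Lys (K), Arg (R), and His (H).
Matching residues: K1, H2, K3, H4, K5, R6, H7, R8, K10, R11, K12.

11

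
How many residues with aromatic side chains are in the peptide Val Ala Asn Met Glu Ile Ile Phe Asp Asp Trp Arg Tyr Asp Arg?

3

The aromatic amino acids are Phe (F, benzyl), Trp (W, indole), and Tyr (Y, phenol).
Matching residues: Phe8, Trp11, Tyr13.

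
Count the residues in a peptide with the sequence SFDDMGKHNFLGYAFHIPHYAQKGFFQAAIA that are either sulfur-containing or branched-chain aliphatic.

4

Sulfur-containing: C, M. Branched-chain aliphatic: I, L, V.
Sulfur-containing residues here: M5 (1).
Branched-chain aliphatic residues here: L11, I17, I30 (3).
The two groups share no amino acid, so total = 1 + 3 = 4.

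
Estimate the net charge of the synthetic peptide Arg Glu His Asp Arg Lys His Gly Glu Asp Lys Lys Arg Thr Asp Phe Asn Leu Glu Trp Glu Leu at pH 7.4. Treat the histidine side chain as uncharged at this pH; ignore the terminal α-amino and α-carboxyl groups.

At pH ~7.4 the Lys and Arg side chains are protonated (+1), the Asp and Glu side chains are deprotonated (−1), and with His taken as neutral all other side chains carry no charge.
Positive (K, R): Arg1, Arg5, Lys6, Lys11, Lys12, Arg13 → +6.
Negative (D, E): Glu2, Asp4, Glu9, Asp10, Asp15, Glu19, Glu21 → −7.
Net charge = (+6) + (−7) = −1.

-1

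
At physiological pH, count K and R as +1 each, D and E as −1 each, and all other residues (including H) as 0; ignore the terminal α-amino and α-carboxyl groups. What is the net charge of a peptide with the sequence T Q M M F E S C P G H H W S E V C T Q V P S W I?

-2

Positive (K, R): none → +0.
Negative (D, E): E6, E15 → −2.
Net charge = (+0) + (−2) = −2.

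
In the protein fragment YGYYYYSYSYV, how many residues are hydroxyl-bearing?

9

Serine (S), threonine (T), and tyrosine (Y) each carry a hydroxyl group on the side chain.
Matching residues: Y1, Y3, Y4, Y5, Y6, S7, Y8, S9, Y10.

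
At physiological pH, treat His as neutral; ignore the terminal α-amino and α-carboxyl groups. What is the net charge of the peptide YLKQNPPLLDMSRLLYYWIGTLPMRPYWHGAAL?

Near pH 7.4, K and R contribute +1 each, D and E contribute −1 each, and every other side chain (His included, as stated) is uncharged.
Positive (K, R): K3, R13, R25 → +3.
Negative (D, E): D10 → −1.
Net charge = (+3) + (−1) = +2.

+2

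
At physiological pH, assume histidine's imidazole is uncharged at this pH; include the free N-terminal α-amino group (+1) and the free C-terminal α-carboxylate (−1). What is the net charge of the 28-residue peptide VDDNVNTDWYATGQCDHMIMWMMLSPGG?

-4

At pH ~7.4 the Lys and Arg side chains are protonated (+1), the Asp and Glu side chains are deprotonated (−1), and with His taken as neutral all other side chains carry no charge.
Positive (K, R): none → +0.
Negative (D, E): D2, D3, D8, D16 → −4.
The N-terminus (+1) and C-terminus (−1) cancel.
Net charge = (+0) + (−4) = −4.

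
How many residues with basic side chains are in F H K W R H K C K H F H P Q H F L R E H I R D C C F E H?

13

K, R, and H are the three residues with basic side chains (ε-amine, guanidinium, and imidazole respectively).
Matching residues: H2, K3, R5, H6, K7, K9, H10, H12, H15, R18, H20, R22, H28.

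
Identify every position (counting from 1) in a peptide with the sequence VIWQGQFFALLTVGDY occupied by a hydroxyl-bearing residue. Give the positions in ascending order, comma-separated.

12, 16

S, T, and Y are the three residues with a side-chain hydroxyl.
Matching residues: T12, Y16.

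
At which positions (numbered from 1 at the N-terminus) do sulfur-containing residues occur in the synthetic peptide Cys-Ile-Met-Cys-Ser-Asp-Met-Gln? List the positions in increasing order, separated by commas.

The sulfur-bearing residues are cysteine (–SH) and methionine (–S–CH₃).
Matching residues: Cys1, Met3, Cys4, Met7.

1, 3, 4, 7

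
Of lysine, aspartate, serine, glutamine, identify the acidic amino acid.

aspartate

Aspartate (D) and glutamate (E) have carboxylic-acid side chains and are the acidic amino acids.
Of the listed options, only aspartate belongs to this group.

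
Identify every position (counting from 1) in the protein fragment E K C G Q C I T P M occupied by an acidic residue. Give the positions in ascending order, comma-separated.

1

Only D (aspartate) and E (glutamate) carry a side-chain carboxylic acid.
Matching residues: E1.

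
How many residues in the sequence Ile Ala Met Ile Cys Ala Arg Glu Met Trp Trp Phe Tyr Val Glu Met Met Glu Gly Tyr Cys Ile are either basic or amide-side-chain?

Basic: H, K, R. Amide-side-chain: N, Q.
Basic residues here: Arg7 (1).
Amide-side-chain residues here: none (0).
The two groups share no amino acid, so total = 1 + 0 = 1.

1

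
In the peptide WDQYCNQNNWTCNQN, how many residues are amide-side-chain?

8

Only N (asparagine) and Q (glutamine) carry a side-chain carboxamide.
Matching residues: Q3, N6, Q7, N8, N9, N13, Q14, N15.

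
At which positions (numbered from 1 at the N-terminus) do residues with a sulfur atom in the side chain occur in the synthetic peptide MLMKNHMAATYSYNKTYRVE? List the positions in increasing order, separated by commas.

1, 3, 7

Only Cys (C) and Met (M) have a sulfur atom in the side chain.
Matching residues: M1, M3, M7.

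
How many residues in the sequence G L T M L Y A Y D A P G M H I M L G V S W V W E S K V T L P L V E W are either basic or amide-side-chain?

Basic: H, K, R. Amide-side-chain: N, Q.
Basic residues here: H14, K26 (2).
Amide-side-chain residues here: none (0).
The two groups share no amino acid, so total = 2 + 0 = 2.

2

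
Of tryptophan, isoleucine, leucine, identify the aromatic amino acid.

tryptophan

Phenylalanine (F), tryptophan (W), and tyrosine (Y) have aromatic ring side chains.
Of the listed options, only tryptophan belongs to this group.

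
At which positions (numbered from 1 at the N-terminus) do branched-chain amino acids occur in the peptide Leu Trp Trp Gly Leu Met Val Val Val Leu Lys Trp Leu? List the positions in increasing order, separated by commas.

1, 5, 7, 8, 9, 10, 13

V, L, and I make up the branched-chain aliphatic group.
Matching residues: Leu1, Leu5, Val7, Val8, Val9, Leu10, Leu13.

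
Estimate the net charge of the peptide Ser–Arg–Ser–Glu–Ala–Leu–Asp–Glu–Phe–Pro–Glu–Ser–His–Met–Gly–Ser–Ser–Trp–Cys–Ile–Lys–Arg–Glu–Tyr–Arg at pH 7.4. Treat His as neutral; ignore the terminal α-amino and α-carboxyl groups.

-1

At pH ~7.4 the Lys and Arg side chains are protonated (+1), the Asp and Glu side chains are deprotonated (−1), and with His taken as neutral all other side chains carry no charge.
Positive (K, R): Arg2, Lys21, Arg22, Arg25 → +4.
Negative (D, E): Glu4, Asp7, Glu8, Glu11, Glu23 → −5.
Net charge = (+4) + (−5) = −1.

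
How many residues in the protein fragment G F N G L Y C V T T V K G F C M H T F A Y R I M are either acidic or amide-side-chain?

1

Acidic: D, E. Amide-side-chain: N, Q.
Acidic residues here: none (0).
Amide-side-chain residues here: N3 (1).
The two groups share no amino acid, so total = 0 + 1 = 1.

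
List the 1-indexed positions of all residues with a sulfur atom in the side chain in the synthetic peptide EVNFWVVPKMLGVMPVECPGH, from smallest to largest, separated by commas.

10, 14, 18

The sulfur-bearing residues are cysteine (–SH) and methionine (–S–CH₃).
Matching residues: M10, M14, C18.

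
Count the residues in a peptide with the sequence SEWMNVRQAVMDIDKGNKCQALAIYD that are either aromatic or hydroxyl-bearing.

3

Aromatic: F, W, Y. Hydroxyl-bearing: S, T, Y.
Aromatic residues here: W3, Y25 (2).
Hydroxyl-bearing residues here: S1, Y25 (2).
Y is in both groups, so the 1 Y residue must not be double-counted.
Total = 2 + 2 − 1 = 3.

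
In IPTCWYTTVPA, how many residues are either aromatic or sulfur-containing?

3

Aromatic: F, W, Y. Sulfur-containing: C, M.
Aromatic residues here: W5, Y6 (2).
Sulfur-containing residues here: C4 (1).
The two groups share no amino acid, so total = 2 + 1 = 3.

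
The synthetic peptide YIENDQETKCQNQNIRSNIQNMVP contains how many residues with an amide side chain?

9

The amide-side-chain residues are Asn (N) and Gln (Q).
Matching residues: N4, Q6, Q11, N12, Q13, N14, N18, Q20, N21.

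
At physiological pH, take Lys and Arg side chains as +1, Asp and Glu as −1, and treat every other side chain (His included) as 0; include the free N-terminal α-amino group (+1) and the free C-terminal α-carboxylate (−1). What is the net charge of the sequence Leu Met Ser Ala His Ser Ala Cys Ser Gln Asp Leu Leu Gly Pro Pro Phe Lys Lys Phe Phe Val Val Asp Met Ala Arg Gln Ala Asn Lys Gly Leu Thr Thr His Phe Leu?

Positive (K, R): Lys18, Lys19, Arg27, Lys31 → +4.
Negative (D, E): Asp11, Asp24 → −2.
The N-terminus (+1) and C-terminus (−1) cancel.
Net charge = (+4) + (−2) = +2.

+2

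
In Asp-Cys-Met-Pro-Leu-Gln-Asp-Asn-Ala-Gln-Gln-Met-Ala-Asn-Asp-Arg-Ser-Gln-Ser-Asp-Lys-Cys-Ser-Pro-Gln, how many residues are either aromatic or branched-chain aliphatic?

1

Aromatic: F, W, Y. Branched-chain aliphatic: I, L, V.
Aromatic residues here: none (0).
Branched-chain aliphatic residues here: Leu5 (1).
The two groups share no amino acid, so total = 0 + 1 = 1.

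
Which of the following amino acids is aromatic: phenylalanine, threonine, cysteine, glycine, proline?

phenylalanine

Phenylalanine (F), tryptophan (W), and tyrosine (Y) have aromatic ring side chains.
Of the listed options, only phenylalanine belongs to this group.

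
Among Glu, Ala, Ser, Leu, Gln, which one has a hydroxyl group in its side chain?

S, T, and Y are the three residues with a side-chain hydroxyl.
Of the listed options, only Ser belongs to this group.

Ser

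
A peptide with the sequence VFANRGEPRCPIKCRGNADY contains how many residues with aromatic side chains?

The aromatic amino acids are Phe (F, benzyl), Trp (W, indole), and Tyr (Y, phenol).
Matching residues: F2, Y20.

2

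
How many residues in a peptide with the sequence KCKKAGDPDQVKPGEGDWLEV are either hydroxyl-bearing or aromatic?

1

Hydroxyl-bearing: S, T, Y. Aromatic: F, W, Y.
Hydroxyl-bearing residues here: none (0).
Aromatic residues here: W18 (1).
(Y belongs to both groups, but none appear in this sequence.) Total = 0 + 1 = 1.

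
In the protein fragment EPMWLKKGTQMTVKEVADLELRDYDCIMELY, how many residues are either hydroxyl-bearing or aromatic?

Hydroxyl-bearing: S, T, Y. Aromatic: F, W, Y.
Hydroxyl-bearing residues here: T9, T12, Y24, Y31 (4).
Aromatic residues here: W4, Y24, Y31 (3).
Y is in both groups, so the 2 Y residues must not be double-counted.
Total = 4 + 3 − 2 = 5.

5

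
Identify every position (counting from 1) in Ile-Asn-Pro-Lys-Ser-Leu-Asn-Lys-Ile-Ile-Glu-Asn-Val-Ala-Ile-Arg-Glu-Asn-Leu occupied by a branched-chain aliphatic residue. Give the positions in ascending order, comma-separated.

1, 6, 9, 10, 13, 15, 19

Matching residues: Ile1, Leu6, Ile9, Ile10, Val13, Ile15, Leu19.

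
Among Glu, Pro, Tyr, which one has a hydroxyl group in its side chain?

Tyr

Serine (S), threonine (T), and tyrosine (Y) each carry a hydroxyl group on the side chain.
Of the listed options, only Tyr belongs to this group.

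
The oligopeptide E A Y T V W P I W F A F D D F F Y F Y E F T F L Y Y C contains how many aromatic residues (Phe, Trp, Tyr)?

Matching residues: Y3, W6, W9, F10, F12, F15, F16, Y17, F18, Y19, F21, F23, Y25, Y26.

14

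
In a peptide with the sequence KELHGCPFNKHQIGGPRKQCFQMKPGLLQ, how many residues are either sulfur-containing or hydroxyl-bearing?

3

Sulfur-containing: C, M. Hydroxyl-bearing: S, T, Y.
Sulfur-containing residues here: C6, C20, M23 (3).
Hydroxyl-bearing residues here: none (0).
The two groups share no amino acid, so total = 3 + 0 = 3.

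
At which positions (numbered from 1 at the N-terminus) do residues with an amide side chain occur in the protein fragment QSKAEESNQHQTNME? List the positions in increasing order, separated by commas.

1, 8, 9, 11, 13

The amide-side-chain residues are Asn (N) and Gln (Q).
Matching residues: Q1, N8, Q9, Q11, N13.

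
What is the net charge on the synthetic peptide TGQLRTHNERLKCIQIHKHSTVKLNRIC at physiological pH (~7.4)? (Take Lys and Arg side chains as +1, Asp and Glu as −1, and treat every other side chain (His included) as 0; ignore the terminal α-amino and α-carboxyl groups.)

Positive (K, R): R5, R10, K12, K18, K23, R26 → +6.
Negative (D, E): E9 → −1.
Net charge = (+6) + (−1) = +5.

+5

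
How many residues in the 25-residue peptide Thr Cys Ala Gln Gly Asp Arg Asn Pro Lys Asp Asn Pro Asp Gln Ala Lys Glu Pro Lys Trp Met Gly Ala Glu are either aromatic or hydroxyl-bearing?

Aromatic: F, W, Y. Hydroxyl-bearing: S, T, Y.
Aromatic residues here: Trp21 (1).
Hydroxyl-bearing residues here: Thr1 (1).
(Y belongs to both groups, but none appear in this sequence.) Total = 1 + 1 = 2.

2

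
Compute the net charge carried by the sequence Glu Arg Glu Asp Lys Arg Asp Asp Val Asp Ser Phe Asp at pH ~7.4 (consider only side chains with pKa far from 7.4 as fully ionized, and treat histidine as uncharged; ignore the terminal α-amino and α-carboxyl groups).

-4

At pH ~7.4 the Lys and Arg side chains are protonated (+1), the Asp and Glu side chains are deprotonated (−1), and with His taken as neutral all other side chains carry no charge.
Positive (K, R): Arg2, Lys5, Arg6 → +3.
Negative (D, E): Glu1, Glu3, Asp4, Asp7, Asp8, Asp10, Asp13 → −7.
Net charge = (+3) + (−7) = −4.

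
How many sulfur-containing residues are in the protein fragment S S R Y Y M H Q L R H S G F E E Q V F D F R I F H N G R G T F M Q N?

2

Cysteine (C, thiol) and methionine (M, thioether) are the two sulfur-containing amino acids.
Matching residues: M6, M32.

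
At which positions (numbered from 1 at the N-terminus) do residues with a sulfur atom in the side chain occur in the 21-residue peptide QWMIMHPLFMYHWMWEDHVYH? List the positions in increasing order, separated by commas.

3, 5, 10, 14

Only Cys (C) and Met (M) have a sulfur atom in the side chain.
Matching residues: M3, M5, M10, M14.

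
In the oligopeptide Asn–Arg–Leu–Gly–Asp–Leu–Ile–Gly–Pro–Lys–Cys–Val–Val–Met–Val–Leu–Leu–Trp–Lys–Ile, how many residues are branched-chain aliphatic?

V, L, and I make up the branched-chain aliphatic group.
Matching residues: Leu3, Leu6, Ile7, Val12, Val13, Val15, Leu16, Leu17, Ile20.

9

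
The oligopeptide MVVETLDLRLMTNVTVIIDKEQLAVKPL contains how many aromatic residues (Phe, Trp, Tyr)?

None of the 28 residues belong to this group.

0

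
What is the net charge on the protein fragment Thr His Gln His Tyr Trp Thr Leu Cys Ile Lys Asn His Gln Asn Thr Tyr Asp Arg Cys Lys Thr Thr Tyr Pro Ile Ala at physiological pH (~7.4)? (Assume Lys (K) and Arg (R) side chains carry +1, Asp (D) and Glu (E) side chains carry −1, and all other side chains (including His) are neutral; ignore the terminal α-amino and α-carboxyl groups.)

+2

Positive (K, R): Lys11, Arg19, Lys21 → +3.
Negative (D, E): Asp18 → −1.
Net charge = (+3) + (−1) = +2.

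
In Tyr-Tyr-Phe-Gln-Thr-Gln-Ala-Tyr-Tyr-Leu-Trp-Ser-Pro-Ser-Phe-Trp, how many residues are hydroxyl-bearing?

7

Serine (S), threonine (T), and tyrosine (Y) each carry a hydroxyl group on the side chain.
Matching residues: Tyr1, Tyr2, Thr5, Tyr8, Tyr9, Ser12, Ser14.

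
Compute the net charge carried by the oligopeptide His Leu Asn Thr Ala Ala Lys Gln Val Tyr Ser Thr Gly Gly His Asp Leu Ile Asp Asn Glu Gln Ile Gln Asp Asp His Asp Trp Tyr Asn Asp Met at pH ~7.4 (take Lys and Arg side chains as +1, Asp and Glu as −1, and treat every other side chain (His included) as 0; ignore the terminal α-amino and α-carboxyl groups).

-6

Positive (K, R): Lys7 → +1.
Negative (D, E): Asp16, Asp19, Glu21, Asp25, Asp26, Asp28, Asp32 → −7.
Net charge = (+1) + (−7) = −6.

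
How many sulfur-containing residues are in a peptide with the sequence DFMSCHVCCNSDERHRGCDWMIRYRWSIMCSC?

9

Cysteine (C, thiol) and methionine (M, thioether) are the two sulfur-containing amino acids.
Matching residues: M3, C5, C8, C9, C18, M21, M29, C30, C32.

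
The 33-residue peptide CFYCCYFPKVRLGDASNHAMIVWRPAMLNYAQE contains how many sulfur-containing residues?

5

Only Cys (C) and Met (M) have a sulfur atom in the side chain.
Matching residues: C1, C4, C5, M20, M27.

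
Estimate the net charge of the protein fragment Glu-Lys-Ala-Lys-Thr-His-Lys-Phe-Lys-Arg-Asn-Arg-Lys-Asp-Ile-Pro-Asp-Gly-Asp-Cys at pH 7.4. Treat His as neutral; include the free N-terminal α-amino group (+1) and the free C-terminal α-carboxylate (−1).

+3

The side chains ionized at physiological pH are Lys/Arg (+1) and Asp/Glu (−1); with His treated as neutral, nothing else contributes.
Positive (K, R): Lys2, Lys4, Lys7, Lys9, Arg10, Arg12, Lys13 → +7.
Negative (D, E): Glu1, Asp14, Asp17, Asp19 → −4.
The N-terminus (+1) and C-terminus (−1) cancel.
Net charge = (+7) + (−4) = +3.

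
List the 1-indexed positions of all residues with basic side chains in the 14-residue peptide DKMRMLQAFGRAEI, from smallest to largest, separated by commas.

2, 4, 11

Lysine (K), arginine (R), and histidine (H) have basic, nitrogen-containing side chains.
Matching residues: K2, R4, R11.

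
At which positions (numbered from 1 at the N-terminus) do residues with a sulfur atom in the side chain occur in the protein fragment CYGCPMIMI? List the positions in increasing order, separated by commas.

The sulfur-bearing residues are cysteine (–SH) and methionine (–S–CH₃).
Matching residues: C1, C4, M6, M8.

1, 4, 6, 8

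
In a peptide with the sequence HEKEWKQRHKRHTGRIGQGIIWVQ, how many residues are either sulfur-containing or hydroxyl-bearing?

1

Sulfur-containing: C, M. Hydroxyl-bearing: S, T, Y.
Sulfur-containing residues here: none (0).
Hydroxyl-bearing residues here: T13 (1).
The two groups share no amino acid, so total = 0 + 1 = 1.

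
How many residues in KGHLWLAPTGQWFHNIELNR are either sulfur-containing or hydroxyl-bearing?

1

Sulfur-containing: C, M. Hydroxyl-bearing: S, T, Y.
Sulfur-containing residues here: none (0).
Hydroxyl-bearing residues here: T9 (1).
The two groups share no amino acid, so total = 0 + 1 = 1.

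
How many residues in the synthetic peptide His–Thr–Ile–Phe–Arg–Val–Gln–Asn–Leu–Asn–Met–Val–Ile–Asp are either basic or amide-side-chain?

5

Basic: H, K, R. Amide-side-chain: N, Q.
Basic residues here: His1, Arg5 (2).
Amide-side-chain residues here: Gln7, Asn8, Asn10 (3).
The two groups share no amino acid, so total = 2 + 3 = 5.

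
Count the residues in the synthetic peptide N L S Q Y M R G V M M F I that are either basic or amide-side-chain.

Basic: H, K, R. Amide-side-chain: N, Q.
Basic residues here: R7 (1).
Amide-side-chain residues here: N1, Q4 (2).
The two groups share no amino acid, so total = 1 + 2 = 3.

3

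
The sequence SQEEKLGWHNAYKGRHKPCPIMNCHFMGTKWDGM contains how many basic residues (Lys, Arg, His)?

Matching residues: K5, H9, K13, R15, H16, K17, H25, K30.

8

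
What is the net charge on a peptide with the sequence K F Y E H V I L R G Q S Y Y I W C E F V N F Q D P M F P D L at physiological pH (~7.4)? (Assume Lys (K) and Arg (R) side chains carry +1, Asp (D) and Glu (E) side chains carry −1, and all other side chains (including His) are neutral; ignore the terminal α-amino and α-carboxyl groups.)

-2

Positive (K, R): K1, R9 → +2.
Negative (D, E): E4, E18, D24, D29 → −4.
Net charge = (+2) + (−4) = −2.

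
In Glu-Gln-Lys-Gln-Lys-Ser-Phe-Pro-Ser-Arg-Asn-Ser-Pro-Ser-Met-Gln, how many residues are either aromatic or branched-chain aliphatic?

Aromatic: F, W, Y. Branched-chain aliphatic: I, L, V.
Aromatic residues here: Phe7 (1).
Branched-chain aliphatic residues here: none (0).
The two groups share no amino acid, so total = 1 + 0 = 1.

1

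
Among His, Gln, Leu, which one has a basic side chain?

Lysine (K), arginine (R), and histidine (H) have basic, nitrogen-containing side chains.
Of the listed options, only His belongs to this group.

His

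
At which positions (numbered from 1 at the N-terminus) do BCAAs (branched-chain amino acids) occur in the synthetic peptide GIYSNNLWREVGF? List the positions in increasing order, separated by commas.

V, L, and I make up the branched-chain aliphatic group.
Matching residues: I2, L7, V11.

2, 7, 11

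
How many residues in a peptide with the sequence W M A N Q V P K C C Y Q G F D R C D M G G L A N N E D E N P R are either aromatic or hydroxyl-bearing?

3

Aromatic: F, W, Y. Hydroxyl-bearing: S, T, Y.
Aromatic residues here: W1, Y11, F14 (3).
Hydroxyl-bearing residues here: Y11 (1).
Y is in both groups, so the 1 Y residue must not be double-counted.
Total = 3 + 1 − 1 = 3.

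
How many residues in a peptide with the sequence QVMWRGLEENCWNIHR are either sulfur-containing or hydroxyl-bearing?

Sulfur-containing: C, M. Hydroxyl-bearing: S, T, Y.
Sulfur-containing residues here: M3, C11 (2).
Hydroxyl-bearing residues here: none (0).
The two groups share no amino acid, so total = 2 + 0 = 2.

2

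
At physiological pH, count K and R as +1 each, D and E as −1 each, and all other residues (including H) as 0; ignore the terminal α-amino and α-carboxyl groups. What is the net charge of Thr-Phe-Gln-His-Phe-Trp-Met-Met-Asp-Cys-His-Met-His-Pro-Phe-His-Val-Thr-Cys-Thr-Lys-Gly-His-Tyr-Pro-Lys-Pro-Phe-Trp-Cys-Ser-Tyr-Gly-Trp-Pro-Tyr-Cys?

+1

Positive (K, R): Lys21, Lys26 → +2.
Negative (D, E): Asp9 → −1.
Net charge = (+2) + (−1) = +1.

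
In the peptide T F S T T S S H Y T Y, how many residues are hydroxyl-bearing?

9

Serine (S), threonine (T), and tyrosine (Y) each carry a hydroxyl group on the side chain.
Matching residues: T1, S3, T4, T5, S6, S7, Y9, T10, Y11.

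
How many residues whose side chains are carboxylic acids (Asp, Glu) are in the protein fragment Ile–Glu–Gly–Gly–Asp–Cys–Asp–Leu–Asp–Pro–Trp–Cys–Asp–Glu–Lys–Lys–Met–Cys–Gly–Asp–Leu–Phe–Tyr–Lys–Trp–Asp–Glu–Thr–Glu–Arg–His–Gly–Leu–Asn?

Matching residues: Glu2, Asp5, Asp7, Asp9, Asp13, Glu14, Asp20, Asp26, Glu27, Glu29.

10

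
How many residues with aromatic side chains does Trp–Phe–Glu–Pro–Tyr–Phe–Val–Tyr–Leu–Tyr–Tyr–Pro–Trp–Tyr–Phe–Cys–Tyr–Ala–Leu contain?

F, W, and Y each carry an aromatic ring on the side chain.
Matching residues: Trp1, Phe2, Tyr5, Phe6, Tyr8, Tyr10, Tyr11, Trp13, Tyr14, Phe15, Tyr17.

11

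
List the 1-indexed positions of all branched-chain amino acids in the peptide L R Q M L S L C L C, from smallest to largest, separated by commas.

1, 5, 7, 9

Valine (V), leucine (L), and isoleucine (I) are the branched-chain amino acids.
Matching residues: L1, L5, L7, L9.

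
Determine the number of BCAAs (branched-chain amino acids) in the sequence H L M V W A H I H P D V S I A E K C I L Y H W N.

V, L, and I make up the branched-chain aliphatic group.
Matching residues: L2, V4, I8, V12, I14, I19, L20.

7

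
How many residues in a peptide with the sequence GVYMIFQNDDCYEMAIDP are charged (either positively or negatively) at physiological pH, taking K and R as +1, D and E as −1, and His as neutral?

Charged side chains at pH ~7.4: K, R (positive); D, E (negative).
Matching residues: D9, D10, E13, D17.

4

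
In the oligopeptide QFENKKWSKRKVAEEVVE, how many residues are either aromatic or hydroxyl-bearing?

Aromatic: F, W, Y. Hydroxyl-bearing: S, T, Y.
Aromatic residues here: F2, W7 (2).
Hydroxyl-bearing residues here: S8 (1).
(Y belongs to both groups, but none appear in this sequence.) Total = 2 + 1 = 3.

3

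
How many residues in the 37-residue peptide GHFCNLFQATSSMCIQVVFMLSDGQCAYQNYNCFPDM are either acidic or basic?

3

Acidic: D, E. Basic: H, K, R.
Acidic residues here: D23, D36 (2).
Basic residues here: H2 (1).
The two groups share no amino acid, so total = 2 + 1 = 3.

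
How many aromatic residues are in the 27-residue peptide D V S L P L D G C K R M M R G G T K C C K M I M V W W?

2

F, W, and Y each carry an aromatic ring on the side chain.
Matching residues: W26, W27.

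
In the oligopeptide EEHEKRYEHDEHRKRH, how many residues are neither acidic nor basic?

1

Acidic: D, E. Basic: K, R, H. All other residues are neither.
Matching residues: Y7.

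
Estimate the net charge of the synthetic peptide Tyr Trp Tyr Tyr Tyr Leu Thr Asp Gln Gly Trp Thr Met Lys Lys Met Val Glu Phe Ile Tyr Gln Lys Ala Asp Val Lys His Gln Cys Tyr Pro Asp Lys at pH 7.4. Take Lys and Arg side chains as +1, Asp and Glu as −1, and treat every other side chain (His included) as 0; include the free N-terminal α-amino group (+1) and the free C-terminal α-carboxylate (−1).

+1

Positive (K, R): Lys14, Lys15, Lys23, Lys27, Lys34 → +5.
Negative (D, E): Asp8, Glu18, Asp25, Asp33 → −4.
The N-terminus (+1) and C-terminus (−1) cancel.
Net charge = (+5) + (−4) = +1.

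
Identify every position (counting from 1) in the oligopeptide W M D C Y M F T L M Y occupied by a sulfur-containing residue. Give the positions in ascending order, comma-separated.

Cysteine (C, thiol) and methionine (M, thioether) are the two sulfur-containing amino acids.
Matching residues: M2, C4, M6, M10.

2, 4, 6, 10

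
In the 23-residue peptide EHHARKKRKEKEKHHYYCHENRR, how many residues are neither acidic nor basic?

5

Acidic: D, E. Basic: K, R, H. All other residues are neither.
Matching residues: A4, Y16, Y17, C18, N21.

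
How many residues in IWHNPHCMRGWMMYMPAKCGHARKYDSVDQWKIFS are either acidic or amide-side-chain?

Acidic: D, E. Amide-side-chain: N, Q.
Acidic residues here: D26, D29 (2).
Amide-side-chain residues here: N4, Q30 (2).
The two groups share no amino acid, so total = 2 + 2 = 4.

4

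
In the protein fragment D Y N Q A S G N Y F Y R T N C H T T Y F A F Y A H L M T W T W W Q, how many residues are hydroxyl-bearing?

S, T, and Y are the three residues with a side-chain hydroxyl.
Matching residues: Y2, S6, Y9, Y11, T13, T17, T18, Y19, Y23, T28, T30.

11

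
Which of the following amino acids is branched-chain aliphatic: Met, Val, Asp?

Val

Valine (V), leucine (L), and isoleucine (I) are the branched-chain amino acids.
Of the listed options, only Val belongs to this group.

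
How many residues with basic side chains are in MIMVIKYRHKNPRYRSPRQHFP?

8

The basic amino acids are Lys (K), Arg (R), and His (H).
Matching residues: K6, R8, H9, K10, R13, R15, R18, H20.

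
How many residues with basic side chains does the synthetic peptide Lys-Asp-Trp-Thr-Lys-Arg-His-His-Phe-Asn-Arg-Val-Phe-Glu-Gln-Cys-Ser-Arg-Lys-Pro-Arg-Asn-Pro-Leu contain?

Lysine (K), arginine (R), and histidine (H) have basic, nitrogen-containing side chains.
Matching residues: Lys1, Lys5, Arg6, His7, His8, Arg11, Arg18, Lys19, Arg21.

9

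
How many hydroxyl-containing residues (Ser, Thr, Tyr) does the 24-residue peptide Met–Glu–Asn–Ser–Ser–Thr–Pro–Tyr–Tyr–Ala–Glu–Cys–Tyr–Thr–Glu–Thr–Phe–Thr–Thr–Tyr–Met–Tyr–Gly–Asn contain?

Matching residues: Ser4, Ser5, Thr6, Tyr8, Tyr9, Tyr13, Thr14, Thr16, Thr18, Thr19, Tyr20, Tyr22.

12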